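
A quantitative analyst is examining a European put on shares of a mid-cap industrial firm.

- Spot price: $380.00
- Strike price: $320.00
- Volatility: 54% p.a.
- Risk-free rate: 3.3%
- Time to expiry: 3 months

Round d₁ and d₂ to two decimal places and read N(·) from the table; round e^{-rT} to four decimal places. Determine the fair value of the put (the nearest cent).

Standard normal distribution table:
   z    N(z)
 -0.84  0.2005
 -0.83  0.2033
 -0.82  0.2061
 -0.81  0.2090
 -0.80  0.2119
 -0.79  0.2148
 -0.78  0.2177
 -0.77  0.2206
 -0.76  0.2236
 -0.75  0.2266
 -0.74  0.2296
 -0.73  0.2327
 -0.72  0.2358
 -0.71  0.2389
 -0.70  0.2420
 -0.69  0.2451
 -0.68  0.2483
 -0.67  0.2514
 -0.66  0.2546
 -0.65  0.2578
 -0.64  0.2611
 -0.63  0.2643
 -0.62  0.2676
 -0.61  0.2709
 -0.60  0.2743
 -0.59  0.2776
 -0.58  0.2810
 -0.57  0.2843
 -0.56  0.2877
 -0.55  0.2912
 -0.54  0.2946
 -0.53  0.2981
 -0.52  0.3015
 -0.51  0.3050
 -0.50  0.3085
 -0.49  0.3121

T = 0.25;  σ√T = 0.2700
d₁ = [ln(380/320) + (0.033 + 0.54²/2)·0.25] / 0.2700 = [0.1719 + 0.0447] / 0.2700 = 0.8020 ≈ 0.80
d₂ = d₁ − σ√T = 0.8020 − 0.2700 = 0.5320 ≈ 0.53
exp(−rT) = exp(−0.033·0.25) = 0.9918
N(−d₂) = N(-0.53) = 0.2981;  N(−d₁) = N(-0.80) = 0.2119
P = 320·0.9918·0.2981 − 380·0.2119 = 94.6098 − 80.5220 = 14.0878

$14.09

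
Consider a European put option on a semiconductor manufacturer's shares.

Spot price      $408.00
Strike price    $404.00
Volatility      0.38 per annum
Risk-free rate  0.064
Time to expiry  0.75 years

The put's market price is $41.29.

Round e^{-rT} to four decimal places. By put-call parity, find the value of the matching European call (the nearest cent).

e^(−rT) = e^(−0.064·0.75) = 0.9531
Put-call parity: C − P = S − K·e^(−rT) = 408 − 404·0.9531 = 408 − 385.0524 = 22.9476
C = P + (C − P) = 41.29 + (22.9476) = 64.2376

$64.24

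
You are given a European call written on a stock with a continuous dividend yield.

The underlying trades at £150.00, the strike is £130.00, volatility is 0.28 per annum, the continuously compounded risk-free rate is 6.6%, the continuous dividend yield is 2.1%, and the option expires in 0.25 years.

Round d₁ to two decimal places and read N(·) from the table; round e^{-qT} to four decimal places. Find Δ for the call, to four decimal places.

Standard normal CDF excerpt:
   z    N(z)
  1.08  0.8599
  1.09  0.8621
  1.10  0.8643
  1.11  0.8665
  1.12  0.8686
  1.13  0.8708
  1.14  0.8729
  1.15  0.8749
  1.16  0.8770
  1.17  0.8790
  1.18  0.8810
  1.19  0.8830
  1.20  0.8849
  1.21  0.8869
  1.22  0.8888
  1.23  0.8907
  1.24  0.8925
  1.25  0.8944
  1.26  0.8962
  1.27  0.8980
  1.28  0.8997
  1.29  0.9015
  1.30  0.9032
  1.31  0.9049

σ√T = 0.28 × 0.5000 = 0.1400
ln(S/K) + (r − q + σ²/2)T = ln(150/130) + (0.066 − 0.021 + 0.28²/2)·0.25 = 0.1431 + 0.0210 = 0.1642
d₁ = 0.1642 / 0.1400 = 1.1725 which rounds to 1.17
N(d₁) = N(1.17) = 0.8790
Δ_call = e^(−qT)·N(d₁) = 0.9948·0.8790 = 0.8744

0.8744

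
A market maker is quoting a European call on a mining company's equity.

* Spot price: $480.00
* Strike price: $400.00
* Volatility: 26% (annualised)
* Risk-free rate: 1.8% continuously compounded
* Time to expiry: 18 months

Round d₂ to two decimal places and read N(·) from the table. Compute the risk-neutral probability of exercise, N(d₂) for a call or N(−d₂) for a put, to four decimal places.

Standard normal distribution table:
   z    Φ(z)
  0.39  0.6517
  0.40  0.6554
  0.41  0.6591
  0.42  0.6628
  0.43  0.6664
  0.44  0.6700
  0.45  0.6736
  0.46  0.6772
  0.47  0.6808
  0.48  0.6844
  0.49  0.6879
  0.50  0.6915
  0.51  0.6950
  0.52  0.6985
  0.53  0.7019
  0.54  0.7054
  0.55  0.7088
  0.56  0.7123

0.6915

T = 1.5;  σ√T = 0.3184
ln(S/K) + (r + σ²/2)T = ln(480/400) + (0.018 + 0.26²/2)·1.5 = 0.1823 + 0.0777 = 0.2600
d₁ = 0.2600 / 0.3184 = 0.8166 ⇒ 0.82
d₂ = d₁ − σ√T = 0.8166 − 0.3184 = 0.4981 ⇒ 0.50
Pr(exercise) under Q = N(d₂) = 0.6915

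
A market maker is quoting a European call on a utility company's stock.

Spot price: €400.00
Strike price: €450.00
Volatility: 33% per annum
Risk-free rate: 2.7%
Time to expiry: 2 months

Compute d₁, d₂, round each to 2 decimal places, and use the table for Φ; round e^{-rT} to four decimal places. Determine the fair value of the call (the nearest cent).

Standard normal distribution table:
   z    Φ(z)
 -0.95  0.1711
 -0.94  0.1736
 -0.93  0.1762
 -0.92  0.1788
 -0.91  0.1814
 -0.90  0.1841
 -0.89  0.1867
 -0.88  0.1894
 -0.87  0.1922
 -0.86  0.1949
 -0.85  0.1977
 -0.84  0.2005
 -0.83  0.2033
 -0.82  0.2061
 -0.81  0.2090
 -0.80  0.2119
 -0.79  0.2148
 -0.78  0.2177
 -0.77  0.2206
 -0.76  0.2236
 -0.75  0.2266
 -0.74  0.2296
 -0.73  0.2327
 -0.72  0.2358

σ√T = 0.33·√0.1667 = 0.1347
d₁ = [ln(400/450) + (0.027 + 0.33²/2)·0.1667] / 0.1347 = [-0.1178 + 0.0136] / 0.1347 = -0.7735 which rounds to -0.77
d₂ = d₁ − σ√T = -0.7735 − 0.1347 = -0.9082 which rounds to -0.91
exp(−rT) = exp(−0.027·0.1667) = 0.9955
N(d₁) = N(-0.77) = 0.2206;  N(d₂) = N(-0.91) = 0.1814
C = 400·0.2206 − 450·0.9955·0.1814 = 88.2400 − 81.2627 = 6.9773

€6.98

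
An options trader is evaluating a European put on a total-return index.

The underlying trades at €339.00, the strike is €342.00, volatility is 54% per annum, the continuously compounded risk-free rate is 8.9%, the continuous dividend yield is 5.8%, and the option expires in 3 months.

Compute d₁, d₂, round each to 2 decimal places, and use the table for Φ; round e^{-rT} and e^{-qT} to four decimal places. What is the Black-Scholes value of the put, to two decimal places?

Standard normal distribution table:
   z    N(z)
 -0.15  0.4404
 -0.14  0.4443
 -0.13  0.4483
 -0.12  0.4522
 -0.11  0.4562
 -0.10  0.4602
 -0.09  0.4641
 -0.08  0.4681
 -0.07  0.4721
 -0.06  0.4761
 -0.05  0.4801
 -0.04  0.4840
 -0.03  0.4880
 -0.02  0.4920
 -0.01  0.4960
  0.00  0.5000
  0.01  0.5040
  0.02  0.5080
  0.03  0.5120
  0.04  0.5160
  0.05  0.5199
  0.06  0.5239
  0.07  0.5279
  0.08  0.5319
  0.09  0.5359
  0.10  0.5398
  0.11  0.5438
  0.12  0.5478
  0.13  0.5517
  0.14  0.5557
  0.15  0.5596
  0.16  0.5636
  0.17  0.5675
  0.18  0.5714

σ√T = 0.54·√0.25 = 0.2700
d₁ = [ln(339/342) + (0.089 − 0.058 + ½·0.54²)·0.25] / (σ√T) = (-0.0088 + 0.0442) / 0.2700 = 0.1311 ≈ 0.13
d₂ = 0.1311 − 0.2700 = -0.1389 ≈ -0.14
exp(−qT) = exp(−0.058·0.25) = 0.9856;  exp(−rT) = exp(−0.089·0.25) = 0.9780
P = 342·0.9780·N(0.14) − 339·0.9856·N(-0.13) = 342·0.9780·0.5557 − 339·0.9856·0.4483 = 185.8683 − 149.7853 = 36.0830

€36.08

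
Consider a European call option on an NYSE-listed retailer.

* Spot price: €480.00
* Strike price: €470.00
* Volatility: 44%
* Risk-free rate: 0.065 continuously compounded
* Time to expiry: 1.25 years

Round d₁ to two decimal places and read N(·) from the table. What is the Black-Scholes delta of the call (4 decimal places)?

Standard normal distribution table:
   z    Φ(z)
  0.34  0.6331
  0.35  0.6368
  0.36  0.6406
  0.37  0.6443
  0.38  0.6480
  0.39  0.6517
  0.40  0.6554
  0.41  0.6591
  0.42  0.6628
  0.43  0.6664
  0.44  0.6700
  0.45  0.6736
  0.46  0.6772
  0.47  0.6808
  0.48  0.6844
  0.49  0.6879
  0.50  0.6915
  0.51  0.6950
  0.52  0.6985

0.6736

σ√T = 0.44 × 1.1180 = 0.4919
d₁ = [ln(480/470) + (0.065 + ½·0.44²)·1.25] / (σ√T) = (0.0211 + 0.2022) / 0.4919 = 0.4539 ⇒ 0.45
N(d₁) = N(0.45) = 0.6736
Δ_call = N(d₁) = 0.6736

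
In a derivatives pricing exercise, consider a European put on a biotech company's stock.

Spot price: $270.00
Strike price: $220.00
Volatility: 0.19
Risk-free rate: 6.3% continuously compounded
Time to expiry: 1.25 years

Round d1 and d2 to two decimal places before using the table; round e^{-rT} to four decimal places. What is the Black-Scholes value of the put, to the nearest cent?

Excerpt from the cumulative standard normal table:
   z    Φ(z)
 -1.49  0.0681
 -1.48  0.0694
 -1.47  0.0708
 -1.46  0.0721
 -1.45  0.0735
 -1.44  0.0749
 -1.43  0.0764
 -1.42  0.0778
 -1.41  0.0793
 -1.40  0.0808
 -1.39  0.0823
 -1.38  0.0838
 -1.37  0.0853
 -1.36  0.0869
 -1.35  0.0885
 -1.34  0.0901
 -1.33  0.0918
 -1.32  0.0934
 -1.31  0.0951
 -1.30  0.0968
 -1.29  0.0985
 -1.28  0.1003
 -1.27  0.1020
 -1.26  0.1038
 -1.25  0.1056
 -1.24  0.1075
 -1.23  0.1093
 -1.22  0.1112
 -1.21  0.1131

σ√T = 0.19 × 1.1180 = 0.2124
d₁ = [ln(270/220) + (0.063 + ½·0.19²)·1.25] / (σ√T) = (0.2048 + 0.1013) / 0.2124 = 1.4410 which rounds to 1.44
d₂ = 1.4410 − 0.2124 = 1.2286 which rounds to 1.23
e^(−rT) = e^(−0.063·1.25) = 0.9243
N(−d₂) = N(-1.23) = 0.1093;  N(−d₁) = N(-1.44) = 0.0749
P = 220·0.9243·0.1093 − 270·0.0749 = 22.2257 − 20.2230 = 2.0027

$2.00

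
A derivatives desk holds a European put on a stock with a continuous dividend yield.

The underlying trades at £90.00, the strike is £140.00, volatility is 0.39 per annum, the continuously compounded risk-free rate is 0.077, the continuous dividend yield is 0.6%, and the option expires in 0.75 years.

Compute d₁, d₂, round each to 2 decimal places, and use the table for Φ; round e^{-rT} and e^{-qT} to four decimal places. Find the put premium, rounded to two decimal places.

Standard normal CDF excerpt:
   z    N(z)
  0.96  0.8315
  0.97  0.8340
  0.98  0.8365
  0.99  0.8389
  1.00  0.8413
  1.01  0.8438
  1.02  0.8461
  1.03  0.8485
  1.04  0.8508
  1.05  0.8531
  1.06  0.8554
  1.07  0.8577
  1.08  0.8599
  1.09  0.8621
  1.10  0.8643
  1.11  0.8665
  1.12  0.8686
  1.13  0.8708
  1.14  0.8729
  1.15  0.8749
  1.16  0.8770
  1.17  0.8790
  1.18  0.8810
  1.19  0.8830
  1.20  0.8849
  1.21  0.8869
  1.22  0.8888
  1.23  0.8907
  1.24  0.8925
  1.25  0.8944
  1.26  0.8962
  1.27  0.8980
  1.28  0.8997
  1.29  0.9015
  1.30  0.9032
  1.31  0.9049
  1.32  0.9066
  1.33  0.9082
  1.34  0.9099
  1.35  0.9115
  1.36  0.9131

σ√T = 0.39 × 0.8660 = 0.3377
d₁ = [ln(90/140) + (0.077 − 0.006 + 0.39²/2)·0.75] / 0.3377 = [-0.4418 + 0.1103] / 0.3377 = -0.9816 which rounds to -0.98
d₂ = d₁ − σ√T = -0.9816 − 0.3377 = -1.3194 which rounds to -1.32
e^(−qT) = e^(−0.006·0.75) = 0.9955;  e^(−rT) = e^(−0.077·0.75) = 0.9439
P = 140·0.9439·N(1.32) − 90·0.9955·N(0.98) = 140·0.9439·0.9066 − 90·0.9955·0.8365 = 119.8036 − 74.9462 = 44.8573

£44.86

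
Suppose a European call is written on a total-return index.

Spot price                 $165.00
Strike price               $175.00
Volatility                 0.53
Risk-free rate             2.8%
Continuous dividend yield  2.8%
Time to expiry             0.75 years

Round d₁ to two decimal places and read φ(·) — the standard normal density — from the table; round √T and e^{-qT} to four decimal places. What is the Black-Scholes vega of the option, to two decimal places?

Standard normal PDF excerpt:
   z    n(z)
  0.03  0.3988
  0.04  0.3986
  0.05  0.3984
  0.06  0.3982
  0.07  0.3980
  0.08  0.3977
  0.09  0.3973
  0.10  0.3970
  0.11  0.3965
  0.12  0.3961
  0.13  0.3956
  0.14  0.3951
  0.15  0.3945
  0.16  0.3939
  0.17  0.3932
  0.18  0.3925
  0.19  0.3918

55.55

σ√T = 0.53·√0.75 = 0.4590
d₁ = [ln(165/175) + (0.028 − 0.028 + 0.53²/2)·0.75] / 0.4590 = [-0.0588 + 0.1053] / 0.4590 = 0.1013 ≈ 0.10
√T = √0.75 = 0.8660
φ(d₁) = φ(0.10) = 0.3970
exp(−qT) = exp(−0.028·0.75) = 0.9792
vega = S·exp(−qT)·φ(d₁)·√T = 165·0.9792·0.3970·0.8660 = 55.5474
(Call and put vega coincide under Black-Scholes.)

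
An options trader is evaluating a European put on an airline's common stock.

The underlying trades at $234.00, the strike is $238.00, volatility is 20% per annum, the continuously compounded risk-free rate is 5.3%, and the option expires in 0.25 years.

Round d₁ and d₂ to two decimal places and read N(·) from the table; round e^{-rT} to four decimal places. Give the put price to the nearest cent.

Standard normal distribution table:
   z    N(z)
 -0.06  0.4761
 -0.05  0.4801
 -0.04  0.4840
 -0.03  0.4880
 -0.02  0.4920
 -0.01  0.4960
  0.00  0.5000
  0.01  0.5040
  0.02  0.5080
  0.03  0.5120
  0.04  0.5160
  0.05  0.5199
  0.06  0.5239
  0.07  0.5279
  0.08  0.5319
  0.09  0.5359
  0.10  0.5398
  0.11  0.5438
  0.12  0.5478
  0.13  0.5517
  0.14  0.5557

$9.80

σ√T = 0.2·√0.25 = 0.1000
d₁ = [ln(234/238) + (0.053 + 0.2²/2)·0.25] / 0.1000 = [-0.0169 + 0.0183] / 0.1000 = 0.0130 → 0.01
d₂ = d₁ − σ√T = 0.0130 − 0.1000 = -0.0870 → -0.09
exp(−rT) = exp(−0.053·0.25) = 0.9868
N(−d₂) = N(0.09) = 0.5359;  N(−d₁) = N(-0.01) = 0.4960
P = 238·0.9868·0.5359 − 234·0.4960 = 125.8606 − 116.0640 = 9.7966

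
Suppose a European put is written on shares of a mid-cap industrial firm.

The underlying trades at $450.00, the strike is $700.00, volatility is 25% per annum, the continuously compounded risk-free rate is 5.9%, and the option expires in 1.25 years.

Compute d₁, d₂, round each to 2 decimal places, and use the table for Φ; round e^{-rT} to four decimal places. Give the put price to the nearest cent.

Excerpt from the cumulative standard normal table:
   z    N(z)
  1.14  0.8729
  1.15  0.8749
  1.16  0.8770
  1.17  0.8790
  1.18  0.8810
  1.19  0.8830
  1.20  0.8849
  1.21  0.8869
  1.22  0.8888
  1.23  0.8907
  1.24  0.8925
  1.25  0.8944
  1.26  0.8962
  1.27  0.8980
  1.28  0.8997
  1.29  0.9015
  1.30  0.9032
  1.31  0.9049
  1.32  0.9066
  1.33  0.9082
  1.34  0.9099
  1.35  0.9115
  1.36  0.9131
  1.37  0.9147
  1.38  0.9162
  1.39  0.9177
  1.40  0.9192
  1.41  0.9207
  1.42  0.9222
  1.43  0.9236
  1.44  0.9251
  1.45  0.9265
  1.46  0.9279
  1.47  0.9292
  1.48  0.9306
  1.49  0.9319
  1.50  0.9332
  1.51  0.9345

$206.90

σ√T = 0.25·√1.25 = 0.2795
d₁ = [ln(450/700) + (0.059 + ½·0.25²)·1.25] / (σ√T) = (-0.4418 + 0.1128) / 0.2795 = -1.1771 → -1.18
d₂ = -1.1771 − 0.2795 = -1.4566 → -1.46
e^(−rT) = e^(−0.059·1.25) = 0.9289
N(−d₂) = N(1.46) = 0.9279;  N(−d₁) = N(1.18) = 0.8810
P = 700·0.9289·0.9279 − 450·0.8810 = 603.3484 − 396.4500 = 206.8984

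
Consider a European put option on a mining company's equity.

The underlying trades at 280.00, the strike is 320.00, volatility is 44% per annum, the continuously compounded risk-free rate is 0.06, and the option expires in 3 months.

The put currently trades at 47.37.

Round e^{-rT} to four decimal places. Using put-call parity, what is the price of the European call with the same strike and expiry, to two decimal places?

12.14

e^(−rT) = e^(−0.06·0.25) = 0.9851
Put-call parity: C − P = S − K·e^(−rT) = 280 − 320·0.9851 = 280 − 315.2320 = -35.2320
C = P + (C − P) = 47.37 + (-35.2320) = 12.1380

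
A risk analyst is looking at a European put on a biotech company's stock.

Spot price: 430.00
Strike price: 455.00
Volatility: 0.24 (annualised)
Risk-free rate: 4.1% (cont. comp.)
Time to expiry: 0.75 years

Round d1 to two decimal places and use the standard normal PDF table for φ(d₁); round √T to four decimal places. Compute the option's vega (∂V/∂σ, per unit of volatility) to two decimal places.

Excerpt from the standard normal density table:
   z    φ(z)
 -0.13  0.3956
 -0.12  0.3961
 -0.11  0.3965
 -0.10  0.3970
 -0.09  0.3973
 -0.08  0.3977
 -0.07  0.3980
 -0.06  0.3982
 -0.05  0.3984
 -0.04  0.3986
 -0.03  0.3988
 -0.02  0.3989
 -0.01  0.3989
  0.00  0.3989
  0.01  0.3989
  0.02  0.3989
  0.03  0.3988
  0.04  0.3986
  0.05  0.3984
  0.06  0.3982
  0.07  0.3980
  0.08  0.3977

148.54

σ√T = 0.24 × 0.8660 = 0.2078
d₁ = [ln(430/455) + (0.041 + ½·0.24²)·0.75] / (σ√T) = (-0.0565 + 0.0524) / 0.2078 = -0.0200 ≈ -0.02
√T = √0.75 = 0.8660
φ(d₁) = φ(-0.02) = 0.3989
vega = S·φ(d₁)·√T = 430·0.3989·0.8660 = 148.5424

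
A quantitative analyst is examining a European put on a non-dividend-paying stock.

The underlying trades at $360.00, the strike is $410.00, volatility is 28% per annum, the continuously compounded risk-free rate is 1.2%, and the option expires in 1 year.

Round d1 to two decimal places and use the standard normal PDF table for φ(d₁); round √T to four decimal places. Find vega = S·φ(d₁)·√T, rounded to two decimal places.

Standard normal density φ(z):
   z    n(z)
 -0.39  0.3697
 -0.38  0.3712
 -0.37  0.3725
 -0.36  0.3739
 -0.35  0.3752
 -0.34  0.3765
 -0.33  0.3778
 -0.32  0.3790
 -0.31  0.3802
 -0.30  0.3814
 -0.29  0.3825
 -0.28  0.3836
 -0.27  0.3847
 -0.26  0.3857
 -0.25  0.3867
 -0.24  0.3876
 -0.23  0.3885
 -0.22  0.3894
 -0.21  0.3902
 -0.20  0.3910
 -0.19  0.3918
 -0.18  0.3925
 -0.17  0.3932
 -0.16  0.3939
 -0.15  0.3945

138.10

σ√T = 0.28 × 1.0000 = 0.2800
ln(S/K) + (r + σ²/2)T = ln(360/410) + (0.012 + 0.28²/2)·1 = -0.1301 + 0.0512 = -0.0789
d₁ = -0.0789 / 0.2800 = -0.2816 ⇒ -0.28
√T = √1 = 1.0000
φ(d₁) = φ(-0.28) = 0.3836
vega = S·φ(d₁)·√T = 360·0.3836·1.0000 = 138.0960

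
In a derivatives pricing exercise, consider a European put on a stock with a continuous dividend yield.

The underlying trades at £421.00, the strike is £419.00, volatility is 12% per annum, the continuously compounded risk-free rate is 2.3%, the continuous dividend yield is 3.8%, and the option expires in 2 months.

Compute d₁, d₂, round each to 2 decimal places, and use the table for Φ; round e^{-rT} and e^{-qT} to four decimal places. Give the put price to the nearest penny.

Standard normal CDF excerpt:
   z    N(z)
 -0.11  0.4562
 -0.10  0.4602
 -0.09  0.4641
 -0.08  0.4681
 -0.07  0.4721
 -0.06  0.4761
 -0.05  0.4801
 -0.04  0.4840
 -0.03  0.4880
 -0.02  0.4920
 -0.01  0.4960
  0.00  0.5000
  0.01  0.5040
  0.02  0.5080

T = 0.1667;  σ√T = 0.0490
d₁ = [ln(421/419) + (0.023 − 0.038 + 0.12²/2)·0.1667] / 0.0490 = [0.0048 − 0.0013] / 0.0490 = 0.0707 which rounds to 0.07
d₂ = d₁ − σ√T = 0.0707 − 0.0490 = 0.0217 which rounds to 0.02
exp(−qT) = exp(−0.038·0.1667) = 0.9937;  exp(−rT) = exp(−0.023·0.1667) = 0.9962
N(−d₂) = N(-0.02) = 0.4920;  N(−d₁) = N(-0.07) = 0.4721
P = 419·0.9962·0.4920 − 421·0.9937·0.4721 = 205.3646 − 197.5019 = 7.8627

£7.86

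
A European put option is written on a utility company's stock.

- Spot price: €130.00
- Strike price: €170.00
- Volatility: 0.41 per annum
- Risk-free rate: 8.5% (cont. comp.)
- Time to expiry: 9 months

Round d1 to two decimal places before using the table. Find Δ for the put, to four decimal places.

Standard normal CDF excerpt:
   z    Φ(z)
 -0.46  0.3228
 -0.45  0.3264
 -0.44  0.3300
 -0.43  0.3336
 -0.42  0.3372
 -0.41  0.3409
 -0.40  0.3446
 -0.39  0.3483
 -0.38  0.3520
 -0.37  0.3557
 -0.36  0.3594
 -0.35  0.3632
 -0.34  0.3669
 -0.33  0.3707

-0.6554

T = 0.75;  σ√T = 0.3551
ln(S/K) + (r + σ²/2)T = ln(130/170) + (0.085 + 0.41²/2)·0.75 = -0.2683 + 0.1268 = -0.1415
d₁ = -0.1415 / 0.3551 = -0.3984 ⇒ -0.40
N(d₁) = N(-0.40) = 0.3446
Δ_put = N(d₁) − 1 = 0.3446 − 1 = -0.6554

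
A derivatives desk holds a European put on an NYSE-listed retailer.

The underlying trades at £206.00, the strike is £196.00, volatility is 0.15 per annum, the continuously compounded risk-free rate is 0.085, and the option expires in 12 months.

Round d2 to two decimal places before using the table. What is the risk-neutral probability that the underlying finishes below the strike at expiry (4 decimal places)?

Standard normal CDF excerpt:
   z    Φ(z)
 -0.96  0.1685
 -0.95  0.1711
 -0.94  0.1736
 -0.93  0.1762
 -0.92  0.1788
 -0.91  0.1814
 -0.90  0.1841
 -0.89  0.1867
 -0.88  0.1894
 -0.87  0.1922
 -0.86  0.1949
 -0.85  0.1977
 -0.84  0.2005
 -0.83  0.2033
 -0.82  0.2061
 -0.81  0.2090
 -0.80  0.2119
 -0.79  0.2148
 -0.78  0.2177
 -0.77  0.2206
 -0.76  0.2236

T = 1;  σ√T = 0.1500
ln(S/K) + (r + σ²/2)T = ln(206/196) + (0.085 + 0.15²/2)·1 = 0.0498 + 0.0963 = 0.1460
d₁ = 0.1460 / 0.1500 = 0.9734 → 0.97
d₂ = d₁ − σ√T = 0.9734 − 0.1500 = 0.8234 → 0.82
Pr(exercise) under Q = N(−d₂) = N(-0.82) = 0.2061

0.2061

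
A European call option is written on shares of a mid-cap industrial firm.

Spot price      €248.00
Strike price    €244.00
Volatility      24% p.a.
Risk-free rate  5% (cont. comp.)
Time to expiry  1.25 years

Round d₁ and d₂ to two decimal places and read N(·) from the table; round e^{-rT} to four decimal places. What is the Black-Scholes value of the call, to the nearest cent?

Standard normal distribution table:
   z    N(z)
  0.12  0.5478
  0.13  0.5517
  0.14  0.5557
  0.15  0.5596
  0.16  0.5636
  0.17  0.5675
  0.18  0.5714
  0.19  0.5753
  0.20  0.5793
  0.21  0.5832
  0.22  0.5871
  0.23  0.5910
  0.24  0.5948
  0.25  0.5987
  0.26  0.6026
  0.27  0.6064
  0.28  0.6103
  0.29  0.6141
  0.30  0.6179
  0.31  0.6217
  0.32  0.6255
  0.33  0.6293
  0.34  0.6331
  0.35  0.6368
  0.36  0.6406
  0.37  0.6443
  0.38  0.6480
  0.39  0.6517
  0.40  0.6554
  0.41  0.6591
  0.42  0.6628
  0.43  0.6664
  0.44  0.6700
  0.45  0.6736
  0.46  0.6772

σ√T = 0.24·√1.25 = 0.2683
ln(S/K) + (r + σ²/2)T = ln(248/244) + (0.05 + 0.24²/2)·1.25 = 0.0163 + 0.0985 = 0.1148
d₁ = 0.1148 / 0.2683 = 0.4277 → 0.43
d₂ = d₁ − σ√T = 0.4277 − 0.2683 = 0.1594 → 0.16
exp(−rT) = exp(−0.05·1.25) = 0.9394
N(d₁) = N(0.43) = 0.6664;  N(d₂) = N(0.16) = 0.5636
C = 248·0.6664 − 244·0.9394·0.5636 = 165.2672 − 129.1848 = 36.0824

€36.08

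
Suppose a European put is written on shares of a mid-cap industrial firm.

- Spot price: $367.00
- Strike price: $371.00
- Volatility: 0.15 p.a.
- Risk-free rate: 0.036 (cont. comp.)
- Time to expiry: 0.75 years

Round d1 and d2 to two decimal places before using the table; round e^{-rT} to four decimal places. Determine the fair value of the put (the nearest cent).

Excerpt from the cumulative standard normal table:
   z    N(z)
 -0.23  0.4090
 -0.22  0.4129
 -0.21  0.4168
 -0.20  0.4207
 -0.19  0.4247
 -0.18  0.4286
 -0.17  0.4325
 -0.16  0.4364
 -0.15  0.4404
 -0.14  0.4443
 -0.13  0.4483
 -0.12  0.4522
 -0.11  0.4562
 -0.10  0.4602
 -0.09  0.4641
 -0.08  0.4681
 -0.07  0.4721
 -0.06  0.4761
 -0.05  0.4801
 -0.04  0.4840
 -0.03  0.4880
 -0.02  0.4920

$16.07

σ√T = 0.15 × 0.8660 = 0.1299
d₁ = [ln(367/371) + (0.036 + 0.15²/2)·0.75] / 0.1299 = [-0.0108 + 0.0354] / 0.1299 = 0.1893 ≈ 0.19
d₂ = d₁ − σ√T = 0.1893 − 0.1299 = 0.0594 ≈ 0.06
e^(−rT) = e^(−0.036·0.75) = 0.9734
N(−d₂) = N(-0.06) = 0.4761;  N(−d₁) = N(-0.19) = 0.4247
P = 371·0.9734·0.4761 − 367·0.4247 = 171.9347 − 155.8649 = 16.0698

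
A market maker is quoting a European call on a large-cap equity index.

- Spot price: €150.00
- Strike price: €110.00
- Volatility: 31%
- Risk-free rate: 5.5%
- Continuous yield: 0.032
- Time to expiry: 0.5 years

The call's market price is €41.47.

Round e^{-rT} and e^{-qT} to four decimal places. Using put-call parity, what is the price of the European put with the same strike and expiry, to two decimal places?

e^(−qT) = e^(−0.032·0.5) = 0.9841;  e^(−rT) = e^(−0.055·0.5) = 0.9729
Put-call parity: C − P = S·e^(−qT) − K·e^(−rT) = 150·0.9841 − 110·0.9729 = 147.6150 − 107.0190 = 40.5960
P = C − (C − P) = 41.47 − (40.5960) = 0.8740

€0.87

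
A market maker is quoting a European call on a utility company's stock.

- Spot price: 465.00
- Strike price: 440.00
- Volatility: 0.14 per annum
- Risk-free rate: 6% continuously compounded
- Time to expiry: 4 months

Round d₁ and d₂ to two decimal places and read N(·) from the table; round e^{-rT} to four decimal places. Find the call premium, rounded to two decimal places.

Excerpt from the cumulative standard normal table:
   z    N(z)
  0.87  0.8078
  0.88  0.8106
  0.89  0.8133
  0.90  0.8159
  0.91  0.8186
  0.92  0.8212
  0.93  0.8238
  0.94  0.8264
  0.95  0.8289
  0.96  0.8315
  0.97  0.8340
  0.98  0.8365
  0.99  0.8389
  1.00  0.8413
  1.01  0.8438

σ√T = 0.14 × 0.5774 = 0.0808
d₁ = [ln(465/440) + (0.06 + ½·0.14²)·0.3333] / (σ√T) = (0.0553 + 0.0233) / 0.0808 = 0.9715 ⇒ 0.97
d₂ = 0.9715 − 0.0808 = 0.8907 ⇒ 0.89
exp(−rT) = exp(−0.06·0.3333) = 0.9802
N(d₁) = N(0.97) = 0.8340;  N(d₂) = N(0.89) = 0.8133
C = 465·0.8340 − 440·0.9802·0.8133 = 387.8100 − 350.7665 = 37.0435

37.04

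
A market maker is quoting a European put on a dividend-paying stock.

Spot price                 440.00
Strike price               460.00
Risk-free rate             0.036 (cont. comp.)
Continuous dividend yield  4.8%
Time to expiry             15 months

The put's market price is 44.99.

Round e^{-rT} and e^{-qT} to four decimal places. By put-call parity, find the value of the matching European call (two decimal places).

19.62

e^(−qT) = e^(−0.048·1.25) = 0.9418;  e^(−rT) = e^(−0.036·1.25) = 0.9560
Put-call parity: C − P = S·e^(−qT) − K·e^(−rT) = 440·0.9418 − 460·0.9560 = 414.3920 − 439.7600 = -25.3680
C = P + (C − P) = 44.99 + (-25.3680) = 19.6220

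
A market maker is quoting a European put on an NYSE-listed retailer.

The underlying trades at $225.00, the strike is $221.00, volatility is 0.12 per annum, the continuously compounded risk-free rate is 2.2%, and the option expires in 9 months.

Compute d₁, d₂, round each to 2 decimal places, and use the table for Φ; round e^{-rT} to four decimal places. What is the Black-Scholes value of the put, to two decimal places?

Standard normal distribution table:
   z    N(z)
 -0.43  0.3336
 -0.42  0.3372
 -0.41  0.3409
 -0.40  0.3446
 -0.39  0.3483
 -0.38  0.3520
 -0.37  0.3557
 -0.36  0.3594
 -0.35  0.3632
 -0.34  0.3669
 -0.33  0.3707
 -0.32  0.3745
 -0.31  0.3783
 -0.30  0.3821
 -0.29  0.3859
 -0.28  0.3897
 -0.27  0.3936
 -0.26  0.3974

σ√T = 0.12 × 0.8660 = 0.1039
d₁ = [ln(225/221) + (0.022 + ½·0.12²)·0.75] / (σ√T) = (0.0179 + 0.0219) / 0.1039 = 0.3833 → 0.38
d₂ = 0.3833 − 0.1039 = 0.2794 → 0.28
e^(−rT) = e^(−0.022·0.75) = 0.9836
N(−d₂) = N(-0.28) = 0.3897;  N(−d₁) = N(-0.38) = 0.3520
P = 221·0.9836·0.3897 − 225·0.3520 = 84.7113 − 79.2000 = 5.5113

$5.51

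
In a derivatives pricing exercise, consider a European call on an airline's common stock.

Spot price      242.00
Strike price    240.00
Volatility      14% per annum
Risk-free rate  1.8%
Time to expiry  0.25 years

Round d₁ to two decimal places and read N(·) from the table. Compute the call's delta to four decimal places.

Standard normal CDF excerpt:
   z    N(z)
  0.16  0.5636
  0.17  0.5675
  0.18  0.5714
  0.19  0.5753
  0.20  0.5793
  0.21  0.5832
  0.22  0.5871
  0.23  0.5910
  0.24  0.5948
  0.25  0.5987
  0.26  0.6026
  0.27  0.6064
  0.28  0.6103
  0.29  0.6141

σ√T = 0.14 × 0.5000 = 0.0700
d₁ = [ln(242/240) + (0.018 + ½·0.14²)·0.25] / (σ√T) = (0.0083 + 0.0069) / 0.0700 = 0.2178 ≈ 0.22
N(d₁) = N(0.22) = 0.5871
Δ_call = N(d₁) = 0.5871

0.5871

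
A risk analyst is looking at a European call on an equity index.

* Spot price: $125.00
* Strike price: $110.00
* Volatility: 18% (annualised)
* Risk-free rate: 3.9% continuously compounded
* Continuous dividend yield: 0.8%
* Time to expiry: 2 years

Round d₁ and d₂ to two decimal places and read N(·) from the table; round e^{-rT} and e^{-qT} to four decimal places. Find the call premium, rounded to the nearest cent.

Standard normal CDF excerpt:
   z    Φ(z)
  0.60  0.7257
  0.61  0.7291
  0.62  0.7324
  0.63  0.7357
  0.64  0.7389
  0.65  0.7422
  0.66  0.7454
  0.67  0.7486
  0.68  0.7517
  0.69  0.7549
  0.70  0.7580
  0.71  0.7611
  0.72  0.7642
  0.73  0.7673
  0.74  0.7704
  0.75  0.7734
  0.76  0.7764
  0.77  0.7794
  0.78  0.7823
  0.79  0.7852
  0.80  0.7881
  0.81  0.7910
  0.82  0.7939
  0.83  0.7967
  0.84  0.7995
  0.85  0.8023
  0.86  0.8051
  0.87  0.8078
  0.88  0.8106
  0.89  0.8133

$24.85

σ√T = 0.18·√2 = 0.2546
d₁ = [ln(125/110) + (0.039 − 0.008 + 0.18²/2)·2] / 0.2546 = [0.1278 + 0.0944] / 0.2546 = 0.8730 → 0.87
d₂ = d₁ − σ√T = 0.8730 − 0.2546 = 0.6185 → 0.62
e^(−qT) = e^(−0.008·2) = 0.9841;  e^(−rT) = e^(−0.039·2) = 0.9250
C = 125·0.9841·N(0.87) − 110·0.9250·N(0.62) = 125·0.9841·0.8078 − 110·0.9250·0.7324 = 99.3695 − 74.5217 = 24.8478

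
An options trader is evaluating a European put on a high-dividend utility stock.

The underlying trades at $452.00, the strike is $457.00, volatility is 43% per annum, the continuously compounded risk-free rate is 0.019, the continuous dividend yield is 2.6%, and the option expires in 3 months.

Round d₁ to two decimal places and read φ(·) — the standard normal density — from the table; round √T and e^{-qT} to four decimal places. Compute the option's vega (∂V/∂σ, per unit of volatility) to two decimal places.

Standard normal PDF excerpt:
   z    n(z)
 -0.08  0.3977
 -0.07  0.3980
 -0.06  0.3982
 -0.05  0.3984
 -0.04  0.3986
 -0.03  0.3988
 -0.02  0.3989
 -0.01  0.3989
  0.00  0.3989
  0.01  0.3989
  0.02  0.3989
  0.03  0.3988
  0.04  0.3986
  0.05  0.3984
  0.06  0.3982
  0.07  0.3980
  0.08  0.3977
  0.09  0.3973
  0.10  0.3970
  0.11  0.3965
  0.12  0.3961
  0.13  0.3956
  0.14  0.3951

σ√T = 0.43·√0.25 = 0.2150
d₁ = [ln(452/457) + (0.019 − 0.026 + 0.43²/2)·0.25] / 0.2150 = [-0.0110 + 0.0214] / 0.2150 = 0.0482 → 0.05
√T = √0.25 = 0.5000
φ(d₁) = φ(0.05) = 0.3984
e^(−qT) = e^(−0.026·0.25) = 0.9935
vega = S·e^(−qT)·φ(d₁)·√T = 452·0.9935·0.3984·0.5000 = 89.4532

89.45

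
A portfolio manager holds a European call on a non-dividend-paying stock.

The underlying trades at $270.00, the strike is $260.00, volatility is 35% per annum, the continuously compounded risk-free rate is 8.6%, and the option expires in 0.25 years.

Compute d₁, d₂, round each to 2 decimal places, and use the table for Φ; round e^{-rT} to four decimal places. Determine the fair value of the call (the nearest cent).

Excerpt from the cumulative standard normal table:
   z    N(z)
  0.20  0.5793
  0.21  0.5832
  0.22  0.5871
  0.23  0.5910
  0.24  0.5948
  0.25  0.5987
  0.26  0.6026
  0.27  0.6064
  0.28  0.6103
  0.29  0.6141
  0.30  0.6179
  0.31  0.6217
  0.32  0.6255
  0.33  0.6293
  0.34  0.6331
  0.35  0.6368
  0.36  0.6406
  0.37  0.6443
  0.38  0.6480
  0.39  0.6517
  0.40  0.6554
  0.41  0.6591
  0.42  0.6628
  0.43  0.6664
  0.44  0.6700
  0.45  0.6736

$27.58

σ√T = 0.35·√0.25 = 0.1750
ln(S/K) + (r + σ²/2)T = ln(270/260) + (0.086 + 0.35²/2)·0.25 = 0.0377 + 0.0368 = 0.0746
d₁ = 0.0746 / 0.1750 = 0.4260 ≈ 0.43
d₂ = d₁ − σ√T = 0.4260 − 0.1750 = 0.2510 ≈ 0.25
exp(−rT) = exp(−0.086·0.25) = 0.9787
N(d₁) = N(0.43) = 0.6664;  N(d₂) = N(0.25) = 0.5987
C = 270·0.6664 − 260·0.9787·0.5987 = 179.9280 − 152.3464 = 27.5816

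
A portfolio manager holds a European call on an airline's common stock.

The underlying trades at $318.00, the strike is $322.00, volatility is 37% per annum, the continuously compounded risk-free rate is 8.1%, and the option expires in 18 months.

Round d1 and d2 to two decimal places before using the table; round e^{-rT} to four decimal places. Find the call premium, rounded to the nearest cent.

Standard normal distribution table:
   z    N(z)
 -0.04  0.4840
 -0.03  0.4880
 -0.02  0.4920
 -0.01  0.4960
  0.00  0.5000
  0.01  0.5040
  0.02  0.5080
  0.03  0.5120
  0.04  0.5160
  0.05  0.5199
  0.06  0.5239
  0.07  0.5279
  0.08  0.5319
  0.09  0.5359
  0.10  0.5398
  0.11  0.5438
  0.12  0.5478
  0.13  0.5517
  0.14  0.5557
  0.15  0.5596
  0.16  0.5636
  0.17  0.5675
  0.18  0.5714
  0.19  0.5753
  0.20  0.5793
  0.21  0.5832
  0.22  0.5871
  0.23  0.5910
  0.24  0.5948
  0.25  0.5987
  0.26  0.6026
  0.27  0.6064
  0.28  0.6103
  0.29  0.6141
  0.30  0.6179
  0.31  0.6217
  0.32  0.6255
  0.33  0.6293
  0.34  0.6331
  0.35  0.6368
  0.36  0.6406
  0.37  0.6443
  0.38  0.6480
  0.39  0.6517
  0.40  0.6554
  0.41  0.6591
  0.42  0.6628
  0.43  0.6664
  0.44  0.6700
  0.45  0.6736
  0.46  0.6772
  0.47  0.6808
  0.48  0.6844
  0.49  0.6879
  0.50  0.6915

$72.77

σ√T = 0.37·√1.5 = 0.4532
ln(S/K) + (r + σ²/2)T = ln(318/322) + (0.081 + 0.37²/2)·1.5 = -0.0125 + 0.2242 = 0.2117
d₁ = 0.2117 / 0.4532 = 0.4671 ⇒ 0.47
d₂ = d₁ − σ√T = 0.4671 − 0.4532 = 0.0140 ⇒ 0.01
exp(−rT) = exp(−0.081·1.5) = 0.8856
C = 318·N(0.47) − 322·0.8856·N(0.01) = 318·0.6808 − 322·0.8856·0.5040 = 216.4944 − 143.7223 = 72.7721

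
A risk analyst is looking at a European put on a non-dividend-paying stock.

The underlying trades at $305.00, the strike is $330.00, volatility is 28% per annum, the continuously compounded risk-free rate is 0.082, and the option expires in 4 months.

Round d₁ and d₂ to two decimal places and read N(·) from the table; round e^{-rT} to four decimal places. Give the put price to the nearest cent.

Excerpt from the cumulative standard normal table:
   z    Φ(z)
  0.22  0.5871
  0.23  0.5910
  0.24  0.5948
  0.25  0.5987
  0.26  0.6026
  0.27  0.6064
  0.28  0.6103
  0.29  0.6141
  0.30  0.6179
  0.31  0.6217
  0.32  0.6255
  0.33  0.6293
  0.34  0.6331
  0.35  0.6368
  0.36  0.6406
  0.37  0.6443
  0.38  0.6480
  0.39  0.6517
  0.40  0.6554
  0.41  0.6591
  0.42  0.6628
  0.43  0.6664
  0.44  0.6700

σ√T = 0.28 × 0.5774 = 0.1617
d₁ = [ln(305/330) + (0.082 + 0.28²/2)·0.3333] / 0.1617 = [-0.0788 + 0.0404] / 0.1617 = -0.2374 ≈ -0.24
d₂ = d₁ − σ√T = -0.2374 − 0.1617 = -0.3991 ≈ -0.40
exp(−rT) = exp(−0.082·0.3333) = 0.9730
P = 330·0.9730·N(0.40) − 305·N(0.24) = 330·0.9730·0.6554 − 305·0.5948 = 210.4424 − 181.4140 = 29.0284

$29.03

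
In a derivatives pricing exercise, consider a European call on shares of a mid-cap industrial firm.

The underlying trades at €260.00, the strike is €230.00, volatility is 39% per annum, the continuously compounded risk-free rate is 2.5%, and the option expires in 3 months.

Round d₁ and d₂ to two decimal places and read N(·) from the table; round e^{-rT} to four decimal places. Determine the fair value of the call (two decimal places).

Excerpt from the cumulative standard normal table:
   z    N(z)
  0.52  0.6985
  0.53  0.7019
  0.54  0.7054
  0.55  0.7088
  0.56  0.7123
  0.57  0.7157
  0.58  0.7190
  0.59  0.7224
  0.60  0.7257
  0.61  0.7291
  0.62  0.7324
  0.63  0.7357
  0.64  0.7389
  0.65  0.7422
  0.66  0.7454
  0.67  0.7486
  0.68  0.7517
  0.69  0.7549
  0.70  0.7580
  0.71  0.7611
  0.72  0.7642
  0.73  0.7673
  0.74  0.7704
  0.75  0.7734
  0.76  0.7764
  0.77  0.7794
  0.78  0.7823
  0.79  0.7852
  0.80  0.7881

€39.05

T = 0.25;  σ√T = 0.1950
ln(S/K) + (r + σ²/2)T = ln(260/230) + (0.025 + 0.39²/2)·0.25 = 0.1226 + 0.0253 = 0.1479
d₁ = 0.1479 / 0.1950 = 0.7583 ⇒ 0.76
d₂ = d₁ − σ√T = 0.7583 − 0.1950 = 0.5633 ⇒ 0.56
e^(−rT) = e^(−0.025·0.25) = 0.9938
N(d₁) = N(0.76) = 0.7764;  N(d₂) = N(0.56) = 0.7123
C = 260·0.7764 − 230·0.9938·0.7123 = 201.8640 − 162.8133 = 39.0507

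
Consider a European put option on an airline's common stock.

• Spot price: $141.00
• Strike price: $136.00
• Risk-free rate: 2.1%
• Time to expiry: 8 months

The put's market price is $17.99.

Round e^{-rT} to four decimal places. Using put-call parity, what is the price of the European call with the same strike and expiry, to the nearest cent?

$24.88

e^(−rT) = e^(−0.021·0.6667) = 0.9861
Put-call parity: C − P = S − K·e^(−rT) = 141 − 136·0.9861 = 141 − 134.1096 = 6.8904
C = P + (C − P) = 17.99 + (6.8904) = 24.8804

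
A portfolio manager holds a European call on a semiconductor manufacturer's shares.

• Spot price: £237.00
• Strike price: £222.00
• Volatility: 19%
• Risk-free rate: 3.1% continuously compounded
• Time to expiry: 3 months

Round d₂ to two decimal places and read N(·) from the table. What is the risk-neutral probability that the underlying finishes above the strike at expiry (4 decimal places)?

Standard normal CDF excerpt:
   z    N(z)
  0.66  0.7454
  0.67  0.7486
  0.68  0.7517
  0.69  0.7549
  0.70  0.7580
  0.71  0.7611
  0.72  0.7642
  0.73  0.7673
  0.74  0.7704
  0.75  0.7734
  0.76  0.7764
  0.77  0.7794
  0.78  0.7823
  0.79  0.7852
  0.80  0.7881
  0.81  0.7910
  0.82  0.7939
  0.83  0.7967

0.7642

σ√T = 0.19 × 0.5000 = 0.0950
d₁ = [ln(237/222) + (0.031 + 0.19²/2)·0.25] / 0.0950 = [0.0654 + 0.0123] / 0.0950 = 0.8173 ≈ 0.82
d₂ = d₁ − σ√T = 0.8173 − 0.0950 = 0.7223 ≈ 0.72
Risk-neutral Pr[S_T > K] = N(d₂) = N(0.72) = 0.7642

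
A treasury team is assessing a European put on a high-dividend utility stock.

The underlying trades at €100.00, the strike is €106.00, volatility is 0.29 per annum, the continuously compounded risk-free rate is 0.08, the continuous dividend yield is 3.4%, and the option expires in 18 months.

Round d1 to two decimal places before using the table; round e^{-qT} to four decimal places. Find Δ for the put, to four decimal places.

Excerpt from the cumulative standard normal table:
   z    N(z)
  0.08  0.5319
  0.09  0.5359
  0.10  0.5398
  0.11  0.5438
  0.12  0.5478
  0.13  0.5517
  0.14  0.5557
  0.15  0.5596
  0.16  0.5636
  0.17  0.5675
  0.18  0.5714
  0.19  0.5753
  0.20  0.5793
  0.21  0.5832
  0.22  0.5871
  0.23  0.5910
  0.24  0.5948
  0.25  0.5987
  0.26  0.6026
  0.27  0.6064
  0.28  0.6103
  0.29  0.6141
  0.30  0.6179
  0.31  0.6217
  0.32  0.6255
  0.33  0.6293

-0.3961

σ√T = 0.29·√1.5 = 0.3552
d₁ = [ln(100/106) + (0.08 − 0.034 + 0.29²/2)·1.5] / 0.3552 = [-0.0583 + 0.1321] / 0.3552 = 0.2078 which rounds to 0.21
N(d₁) = N(0.21) = 0.5832
Δ_put = exp(−qT)·(N(d₁) − 1) = 0.9503·(0.5832 − 1) = -0.3961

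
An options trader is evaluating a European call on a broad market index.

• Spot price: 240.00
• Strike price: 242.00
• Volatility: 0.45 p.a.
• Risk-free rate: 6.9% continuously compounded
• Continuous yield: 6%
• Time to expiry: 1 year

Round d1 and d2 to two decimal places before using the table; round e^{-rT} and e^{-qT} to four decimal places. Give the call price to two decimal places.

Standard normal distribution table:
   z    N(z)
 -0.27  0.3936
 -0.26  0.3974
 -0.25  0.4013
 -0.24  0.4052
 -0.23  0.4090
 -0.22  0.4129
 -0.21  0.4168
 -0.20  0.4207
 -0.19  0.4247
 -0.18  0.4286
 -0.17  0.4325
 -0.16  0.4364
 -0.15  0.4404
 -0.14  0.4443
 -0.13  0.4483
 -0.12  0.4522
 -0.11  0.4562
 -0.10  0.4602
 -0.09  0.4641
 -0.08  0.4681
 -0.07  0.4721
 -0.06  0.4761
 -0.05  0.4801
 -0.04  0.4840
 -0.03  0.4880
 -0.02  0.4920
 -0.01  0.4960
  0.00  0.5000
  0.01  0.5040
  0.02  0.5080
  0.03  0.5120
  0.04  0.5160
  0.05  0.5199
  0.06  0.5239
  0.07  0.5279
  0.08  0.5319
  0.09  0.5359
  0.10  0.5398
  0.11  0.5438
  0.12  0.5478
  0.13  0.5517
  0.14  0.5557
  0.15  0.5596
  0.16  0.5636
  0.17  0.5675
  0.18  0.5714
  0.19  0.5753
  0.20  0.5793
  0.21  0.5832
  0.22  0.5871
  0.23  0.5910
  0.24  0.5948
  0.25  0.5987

T = 1;  σ√T = 0.4500
d₁ = [ln(240/242) + (0.069 − 0.06 + ½·0.45²)·1] / (σ√T) = (-0.0083 + 0.1103) / 0.4500 = 0.2266 which rounds to 0.23
d₂ = 0.2266 − 0.4500 = -0.2234 which rounds to -0.22
e^(−qT) = e^(−0.06·1) = 0.9418;  e^(−rT) = e^(−0.069·1) = 0.9333
N(d₁) = N(0.23) = 0.5910;  N(d₂) = N(-0.22) = 0.4129
C = 240·0.9418·0.5910 − 242·0.9333·0.4129 = 133.5849 − 93.2570 = 40.3279

40.33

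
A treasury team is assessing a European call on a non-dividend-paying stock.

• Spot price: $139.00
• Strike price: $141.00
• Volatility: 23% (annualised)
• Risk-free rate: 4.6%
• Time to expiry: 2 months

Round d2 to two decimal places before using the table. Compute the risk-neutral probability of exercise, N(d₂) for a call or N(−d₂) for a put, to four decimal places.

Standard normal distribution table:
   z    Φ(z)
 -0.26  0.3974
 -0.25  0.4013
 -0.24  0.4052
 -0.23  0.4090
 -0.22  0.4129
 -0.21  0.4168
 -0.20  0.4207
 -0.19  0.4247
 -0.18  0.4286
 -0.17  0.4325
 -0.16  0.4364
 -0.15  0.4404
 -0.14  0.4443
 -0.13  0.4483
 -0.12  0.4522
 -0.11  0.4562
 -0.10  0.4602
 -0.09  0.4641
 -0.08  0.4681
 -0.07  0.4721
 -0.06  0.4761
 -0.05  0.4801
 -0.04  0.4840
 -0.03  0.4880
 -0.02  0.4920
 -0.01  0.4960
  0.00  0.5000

T = 0.1667;  σ√T = 0.0939
ln(S/K) + (r + σ²/2)T = ln(139/141) + (0.046 + 0.23²/2)·0.1667 = -0.0143 + 0.0121 = -0.0022
d₁ = -0.0022 / 0.0939 = -0.0235 ≈ -0.02
d₂ = d₁ − σ√T = -0.0235 − 0.0939 = -0.1174 ≈ -0.12
Risk-neutral Pr[S_T > K] = N(d₂) = N(-0.12) = 0.4522

0.4522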